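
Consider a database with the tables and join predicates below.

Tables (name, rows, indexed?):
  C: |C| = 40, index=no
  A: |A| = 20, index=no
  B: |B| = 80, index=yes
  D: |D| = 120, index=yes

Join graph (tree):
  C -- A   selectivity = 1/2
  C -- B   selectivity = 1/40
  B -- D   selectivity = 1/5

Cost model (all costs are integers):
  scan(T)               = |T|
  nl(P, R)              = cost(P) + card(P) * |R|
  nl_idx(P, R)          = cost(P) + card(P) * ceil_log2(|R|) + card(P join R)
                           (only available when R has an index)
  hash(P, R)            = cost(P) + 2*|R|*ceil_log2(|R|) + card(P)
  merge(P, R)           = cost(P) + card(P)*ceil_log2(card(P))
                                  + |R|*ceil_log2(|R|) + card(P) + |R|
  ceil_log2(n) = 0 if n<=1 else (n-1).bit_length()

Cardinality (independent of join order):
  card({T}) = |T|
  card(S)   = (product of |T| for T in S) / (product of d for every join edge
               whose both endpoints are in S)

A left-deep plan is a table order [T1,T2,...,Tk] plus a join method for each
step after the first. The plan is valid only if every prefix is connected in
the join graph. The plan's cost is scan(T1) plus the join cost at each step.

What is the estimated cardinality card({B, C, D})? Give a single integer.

1920

Tables in S: B(80), C(40), D(120)
Edges inside S: C-B(d=40), B-D(d=5)
numerator = 80 * 40 * 120 = 384000
denominator = 40 * 5 = 200
card(S) = 384000 / 200 = 1920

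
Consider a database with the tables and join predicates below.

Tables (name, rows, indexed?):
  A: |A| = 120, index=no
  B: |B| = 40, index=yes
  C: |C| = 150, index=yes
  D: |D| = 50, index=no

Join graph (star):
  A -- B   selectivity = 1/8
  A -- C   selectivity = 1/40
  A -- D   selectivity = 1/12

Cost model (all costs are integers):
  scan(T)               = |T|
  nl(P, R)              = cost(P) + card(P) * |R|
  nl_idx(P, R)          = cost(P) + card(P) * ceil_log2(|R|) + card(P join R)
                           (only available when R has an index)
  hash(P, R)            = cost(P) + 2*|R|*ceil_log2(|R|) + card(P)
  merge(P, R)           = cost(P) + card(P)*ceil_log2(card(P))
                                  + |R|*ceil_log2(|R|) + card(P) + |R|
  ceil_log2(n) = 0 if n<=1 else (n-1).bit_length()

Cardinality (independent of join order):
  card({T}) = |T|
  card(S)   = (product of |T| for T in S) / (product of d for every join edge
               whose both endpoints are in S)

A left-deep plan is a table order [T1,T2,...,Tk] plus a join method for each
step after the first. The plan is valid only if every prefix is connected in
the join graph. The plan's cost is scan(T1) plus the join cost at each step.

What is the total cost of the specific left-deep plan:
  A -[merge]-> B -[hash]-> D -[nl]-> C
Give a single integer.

377560

step 1: scan A: cost=120, card=120
step 2: join B via merge
    card(P join B) = 120*40/(8) = 600
    cost = 120 + 120*7 + 40*6 + 120 + 40 = 1360
step 3: join D via hash
    card(P join D) = 600*50/(12) = 2500
    cost = 1360 + 2*50*6 + 600 = 2560
step 4: join C via nl
    card(P join C) = 2500*150/(40) = 9375
    cost = 2560 + 2500*150 = 377560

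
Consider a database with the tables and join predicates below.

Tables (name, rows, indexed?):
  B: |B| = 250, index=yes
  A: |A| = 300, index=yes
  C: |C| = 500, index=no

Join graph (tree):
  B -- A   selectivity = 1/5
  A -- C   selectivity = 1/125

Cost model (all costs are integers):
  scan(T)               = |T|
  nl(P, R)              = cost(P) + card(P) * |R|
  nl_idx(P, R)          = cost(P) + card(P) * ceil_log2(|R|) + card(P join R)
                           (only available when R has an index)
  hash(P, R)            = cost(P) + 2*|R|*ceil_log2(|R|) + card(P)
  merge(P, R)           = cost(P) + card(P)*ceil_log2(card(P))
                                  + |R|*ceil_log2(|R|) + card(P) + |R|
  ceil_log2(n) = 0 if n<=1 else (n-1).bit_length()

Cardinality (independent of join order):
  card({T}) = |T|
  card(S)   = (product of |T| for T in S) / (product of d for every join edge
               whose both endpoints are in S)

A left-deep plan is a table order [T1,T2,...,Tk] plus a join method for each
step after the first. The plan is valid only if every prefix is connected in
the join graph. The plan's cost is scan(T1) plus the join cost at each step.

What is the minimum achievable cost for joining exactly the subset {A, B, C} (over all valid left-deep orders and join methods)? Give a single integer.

Selinger DP over subsets of {A,B,C}:
  {B}: scan cost=250, card=250
  {A}: scan cost=300, card=300
  {C}: scan cost=500, card=500
  {AB}: card=15000; try (B,hash)→4600, (A,merge)→5500, (B,merge)→5550, (A,hash)→5900, (A,nl_idx)→17500, (B,nl_idx)→17700 …(+2); best=4600 via (B,hash)
  {AC}: card=1200; try (A,nl_idx)→6200, (A,hash)→6400, (C,merge)→8300, (A,merge)→8500, (C,hash)→9600, (C,nl)→150300 …(+1); best=6200 via (A,nl_idx)
  {ABC}: card=60000; try (B,hash)→11400, (B,merge)→22850, (C,hash)→28600, (B,nl_idx)→75800, (C,merge)→234600, (B,nl)→306200 …(+1); best=11400 via (B,hash)

11400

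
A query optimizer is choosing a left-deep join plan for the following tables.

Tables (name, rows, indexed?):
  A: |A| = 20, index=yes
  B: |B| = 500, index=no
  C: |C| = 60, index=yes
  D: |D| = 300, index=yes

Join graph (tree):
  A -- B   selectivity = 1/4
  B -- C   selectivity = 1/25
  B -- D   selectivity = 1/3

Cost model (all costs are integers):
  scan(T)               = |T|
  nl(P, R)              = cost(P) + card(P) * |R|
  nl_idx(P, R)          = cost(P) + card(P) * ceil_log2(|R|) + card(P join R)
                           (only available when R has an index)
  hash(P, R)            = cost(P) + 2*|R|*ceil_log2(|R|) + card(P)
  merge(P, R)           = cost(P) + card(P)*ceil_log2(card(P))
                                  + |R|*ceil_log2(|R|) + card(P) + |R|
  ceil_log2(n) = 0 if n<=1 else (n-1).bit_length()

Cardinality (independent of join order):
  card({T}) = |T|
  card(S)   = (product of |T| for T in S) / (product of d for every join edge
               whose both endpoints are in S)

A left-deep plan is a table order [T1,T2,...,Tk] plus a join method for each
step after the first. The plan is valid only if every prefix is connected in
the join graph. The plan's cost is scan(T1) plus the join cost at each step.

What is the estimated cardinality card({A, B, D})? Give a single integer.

250000

Tables in S: A(20), B(500), D(300)
Edges inside S: A-B(d=4), B-D(d=3)
numerator = 20 * 500 * 300 = 3000000
denominator = 4 * 3 = 12
card(S) = 3000000 / 12 = 250000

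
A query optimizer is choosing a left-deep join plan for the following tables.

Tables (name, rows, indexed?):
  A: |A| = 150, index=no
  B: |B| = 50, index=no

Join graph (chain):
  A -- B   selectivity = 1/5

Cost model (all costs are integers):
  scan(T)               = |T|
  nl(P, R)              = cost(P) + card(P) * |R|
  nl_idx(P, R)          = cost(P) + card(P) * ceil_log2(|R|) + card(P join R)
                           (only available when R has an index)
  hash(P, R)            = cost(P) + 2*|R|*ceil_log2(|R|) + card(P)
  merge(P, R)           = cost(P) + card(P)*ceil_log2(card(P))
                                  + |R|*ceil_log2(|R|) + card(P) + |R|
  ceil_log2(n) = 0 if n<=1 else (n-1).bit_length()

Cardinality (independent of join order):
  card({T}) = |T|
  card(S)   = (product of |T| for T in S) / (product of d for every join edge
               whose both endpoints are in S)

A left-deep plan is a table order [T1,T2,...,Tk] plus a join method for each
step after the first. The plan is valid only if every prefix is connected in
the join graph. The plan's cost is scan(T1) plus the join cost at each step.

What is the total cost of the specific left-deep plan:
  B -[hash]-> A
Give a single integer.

2500

step 1: scan B: cost=50, card=50
step 2: join A via hash
    card(P join A) = 50*150/(5) = 1500
    cost = 50 + 2*150*8 + 50 = 2500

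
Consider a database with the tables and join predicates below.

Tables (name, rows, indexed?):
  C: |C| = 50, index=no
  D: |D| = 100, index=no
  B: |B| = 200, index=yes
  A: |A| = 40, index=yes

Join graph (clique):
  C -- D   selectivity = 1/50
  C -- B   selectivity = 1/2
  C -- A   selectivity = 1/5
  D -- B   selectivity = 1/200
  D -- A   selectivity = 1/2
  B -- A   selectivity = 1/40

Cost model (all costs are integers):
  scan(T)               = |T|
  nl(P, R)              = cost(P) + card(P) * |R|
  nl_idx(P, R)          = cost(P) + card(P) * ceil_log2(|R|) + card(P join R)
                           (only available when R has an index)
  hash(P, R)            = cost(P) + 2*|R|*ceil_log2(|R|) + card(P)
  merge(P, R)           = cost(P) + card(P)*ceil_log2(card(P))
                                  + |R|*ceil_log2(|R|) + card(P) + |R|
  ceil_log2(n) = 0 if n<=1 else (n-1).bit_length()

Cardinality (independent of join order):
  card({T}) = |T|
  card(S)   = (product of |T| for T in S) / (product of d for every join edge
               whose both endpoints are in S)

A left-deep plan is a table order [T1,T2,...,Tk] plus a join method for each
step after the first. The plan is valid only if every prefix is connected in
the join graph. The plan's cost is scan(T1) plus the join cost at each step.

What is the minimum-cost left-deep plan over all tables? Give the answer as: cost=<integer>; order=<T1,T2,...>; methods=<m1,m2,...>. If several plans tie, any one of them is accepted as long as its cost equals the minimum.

Selinger DP (subsets sized 1..n):
  {C}: scan cost=50, card=50
  {D}: scan cost=100, card=100
  {B}: scan cost=200, card=200
  {A}: scan cost=40, card=40
  {CD}: card=100; try (C,hash)→800, (D,merge)→1200, (C,merge)→1250, (D,hash)→1500, (D,nl)→5050, (C,nl)→5100; best=800 via (C,hash)
  {BC}: card=5000; try (C,hash)→1000, (B,merge)→2200, (C,merge)→2350, (B,hash)→3300, (B,nl_idx)→5450, (B,nl)→10050 …(+1); best=1000 via (C,hash)
  {AC}: card=400; try (A,hash)→580, (C,merge)→670, (C,hash)→680, (A,merge)→680, (A,nl_idx)→750, (C,nl)→2040 …(+1); best=580 via (A,hash)
  {BD}: card=100; try (B,nl_idx)→1000, (D,hash)→1800, (B,merge)→2700, (D,merge)→2800, (B,hash)→3400, (B,nl)→20100 …(+1); best=1000 via (B,nl_idx)
  {AD}: card=2000; try (A,hash)→680, (D,merge)→1120, (A,merge)→1180, (D,hash)→1480, (A,nl_idx)→2700, (D,nl)→4040 …(+1); best=680 via (A,hash)
  {AB}: card=200; try (B,nl_idx)→560, (A,hash)→880, (A,nl_idx)→1600, (B,merge)→2120, (A,merge)→2280, (B,hash)→3280 …(+2); best=560 via (B,nl_idx)
  {BCD}: card=50; try (B,nl_idx)→1650, (C,hash)→1700, (C,merge)→2150, (B,merge)→3400, (B,hash)→4100, (C,nl)→6000 …(+4); best=1650 via (B,nl_idx)
  {ACD}: card=400; try (A,hash)→1380, (A,nl_idx)→1800, (A,merge)→1880, (D,hash)→2380, (C,hash)→3280, (A,nl)→4800 …(+4); best=1380 via (A,hash)
  {ABC}: card=1000; try (C,hash)→1360, (C,merge)→2710, (B,hash)→4180, (B,nl_idx)→4780, (B,merge)→6380, (A,hash)→6480 …(+5); best=1360 via (C,hash)
  {ABD}: card=50; try (A,hash)→1580, (A,nl_idx)→1650, (A,merge)→2080, (D,hash)→2160, (D,merge)→3160, (A,nl)→5000 …(+5); best=1580 via (A,hash)
  {ABCD}: card=5; try (A,nl_idx)→1955, (A,hash)→2180, (C,hash)→2230, (C,merge)→2280, (A,merge)→2280, (A,nl)→3650 …(+8); best=1955 via (A,nl_idx)

cost=1955; order=D,C,B,A; methods=hash,nl_idx,nl_idx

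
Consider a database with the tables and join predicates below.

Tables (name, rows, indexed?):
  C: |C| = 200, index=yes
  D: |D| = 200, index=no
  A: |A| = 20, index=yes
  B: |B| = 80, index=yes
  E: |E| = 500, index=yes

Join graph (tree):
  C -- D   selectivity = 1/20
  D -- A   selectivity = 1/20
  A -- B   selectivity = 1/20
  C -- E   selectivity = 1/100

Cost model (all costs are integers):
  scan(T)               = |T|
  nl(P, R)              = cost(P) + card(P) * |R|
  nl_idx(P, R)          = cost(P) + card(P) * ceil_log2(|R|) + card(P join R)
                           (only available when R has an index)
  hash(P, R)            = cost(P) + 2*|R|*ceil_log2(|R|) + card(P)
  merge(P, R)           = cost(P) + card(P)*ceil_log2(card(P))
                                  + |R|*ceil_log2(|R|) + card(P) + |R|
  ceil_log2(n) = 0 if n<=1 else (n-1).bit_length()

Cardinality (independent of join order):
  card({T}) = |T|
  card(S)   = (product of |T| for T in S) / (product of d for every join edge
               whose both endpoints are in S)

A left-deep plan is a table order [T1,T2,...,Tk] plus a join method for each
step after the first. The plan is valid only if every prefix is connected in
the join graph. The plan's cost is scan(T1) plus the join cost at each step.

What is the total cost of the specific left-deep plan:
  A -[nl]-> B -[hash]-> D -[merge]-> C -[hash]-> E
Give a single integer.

32500

step 1: scan A: cost=20, card=20
step 2: join B via nl
    card(P join B) = 20*80/(20) = 80
    cost = 20 + 20*80 = 1620
step 3: join D via hash
    card(P join D) = 80*200/(20) = 800
    cost = 1620 + 2*200*8 + 80 = 4900
step 4: join C via merge
    card(P join C) = 800*200/(20) = 8000
    cost = 4900 + 800*10 + 200*8 + 800 + 200 = 15500
step 5: join E via hash
    card(P join E) = 8000*500/(100) = 40000
    cost = 15500 + 2*500*9 + 8000 = 32500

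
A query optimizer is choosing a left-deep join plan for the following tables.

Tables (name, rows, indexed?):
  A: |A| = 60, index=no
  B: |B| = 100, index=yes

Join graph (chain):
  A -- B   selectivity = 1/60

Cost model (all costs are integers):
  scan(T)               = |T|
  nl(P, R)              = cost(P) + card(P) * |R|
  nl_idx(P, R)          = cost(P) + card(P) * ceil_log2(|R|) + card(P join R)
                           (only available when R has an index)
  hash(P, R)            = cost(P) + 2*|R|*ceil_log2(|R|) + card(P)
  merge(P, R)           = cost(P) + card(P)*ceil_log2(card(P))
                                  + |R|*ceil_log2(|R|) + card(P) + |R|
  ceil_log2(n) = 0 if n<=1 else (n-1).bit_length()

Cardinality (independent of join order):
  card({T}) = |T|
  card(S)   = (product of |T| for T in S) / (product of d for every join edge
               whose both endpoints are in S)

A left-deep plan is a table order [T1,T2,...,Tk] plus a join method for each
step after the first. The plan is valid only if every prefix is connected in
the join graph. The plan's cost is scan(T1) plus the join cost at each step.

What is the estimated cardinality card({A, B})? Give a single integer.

100

Tables in S: A(60), B(100)
Edges inside S: A-B(d=60)
numerator = 60 * 100 = 6000
denominator = 60 = 60
card(S) = 6000 / 60 = 100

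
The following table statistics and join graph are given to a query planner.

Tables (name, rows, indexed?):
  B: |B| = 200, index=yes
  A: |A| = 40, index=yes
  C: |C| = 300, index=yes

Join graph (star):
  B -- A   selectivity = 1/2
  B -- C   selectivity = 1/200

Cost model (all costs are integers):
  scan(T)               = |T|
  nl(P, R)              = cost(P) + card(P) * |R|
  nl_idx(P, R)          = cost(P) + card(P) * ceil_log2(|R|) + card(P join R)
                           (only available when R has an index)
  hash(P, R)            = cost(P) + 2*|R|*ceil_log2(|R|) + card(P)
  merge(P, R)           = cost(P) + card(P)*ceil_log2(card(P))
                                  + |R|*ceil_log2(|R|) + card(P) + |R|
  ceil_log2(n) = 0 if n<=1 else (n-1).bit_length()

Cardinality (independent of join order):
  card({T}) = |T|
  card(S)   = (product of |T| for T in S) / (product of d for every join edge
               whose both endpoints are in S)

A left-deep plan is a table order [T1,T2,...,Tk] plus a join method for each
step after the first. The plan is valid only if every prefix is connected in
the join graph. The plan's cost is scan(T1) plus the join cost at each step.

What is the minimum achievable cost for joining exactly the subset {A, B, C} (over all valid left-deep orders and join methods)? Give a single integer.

Selinger DP over subsets of {A,B,C}:
  {B}: scan cost=200, card=200
  {A}: scan cost=40, card=40
  {C}: scan cost=300, card=300
  {AB}: card=4000; try (A,hash)→880, (B,merge)→2120, (A,merge)→2280, (B,hash)→3280, (B,nl_idx)→4360, (A,nl_idx)→5400 …(+2); best=880 via (A,hash)
  {BC}: card=300; try (C,nl_idx)→2300, (B,nl_idx)→3000, (B,hash)→3800, (C,merge)→5000, (B,merge)→5100, (C,hash)→5800 …(+2); best=2300 via (C,nl_idx)
  {ABC}: card=6000; try (A,hash)→3080, (A,merge)→5580, (A,nl_idx)→10100, (C,hash)→10280, (A,nl)→14300, (C,nl_idx)→42880 …(+2); best=3080 via (A,hash)

3080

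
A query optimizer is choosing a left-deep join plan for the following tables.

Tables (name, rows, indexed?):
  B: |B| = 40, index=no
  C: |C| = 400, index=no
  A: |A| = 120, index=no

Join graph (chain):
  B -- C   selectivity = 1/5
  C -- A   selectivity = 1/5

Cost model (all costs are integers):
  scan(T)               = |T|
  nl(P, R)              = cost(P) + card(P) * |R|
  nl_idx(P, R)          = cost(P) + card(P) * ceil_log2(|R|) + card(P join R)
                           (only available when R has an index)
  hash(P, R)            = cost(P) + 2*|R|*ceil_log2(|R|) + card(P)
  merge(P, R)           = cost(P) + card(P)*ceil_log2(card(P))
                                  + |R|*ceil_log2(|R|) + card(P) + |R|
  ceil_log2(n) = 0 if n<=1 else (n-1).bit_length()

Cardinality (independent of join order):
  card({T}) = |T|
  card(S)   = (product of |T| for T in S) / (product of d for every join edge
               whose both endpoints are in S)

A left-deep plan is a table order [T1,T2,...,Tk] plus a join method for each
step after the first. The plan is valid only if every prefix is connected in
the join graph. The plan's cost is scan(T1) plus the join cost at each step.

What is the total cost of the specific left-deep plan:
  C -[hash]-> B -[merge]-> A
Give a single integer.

step 1: scan C: cost=400, card=400
step 2: join B via hash
    card(P join B) = 400*40/(5) = 3200
    cost = 400 + 2*40*6 + 400 = 1280
step 3: join A via merge
    card(P join A) = 3200*120/(5) = 76800
    cost = 1280 + 3200*12 + 120*7 + 3200 + 120 = 43840

43840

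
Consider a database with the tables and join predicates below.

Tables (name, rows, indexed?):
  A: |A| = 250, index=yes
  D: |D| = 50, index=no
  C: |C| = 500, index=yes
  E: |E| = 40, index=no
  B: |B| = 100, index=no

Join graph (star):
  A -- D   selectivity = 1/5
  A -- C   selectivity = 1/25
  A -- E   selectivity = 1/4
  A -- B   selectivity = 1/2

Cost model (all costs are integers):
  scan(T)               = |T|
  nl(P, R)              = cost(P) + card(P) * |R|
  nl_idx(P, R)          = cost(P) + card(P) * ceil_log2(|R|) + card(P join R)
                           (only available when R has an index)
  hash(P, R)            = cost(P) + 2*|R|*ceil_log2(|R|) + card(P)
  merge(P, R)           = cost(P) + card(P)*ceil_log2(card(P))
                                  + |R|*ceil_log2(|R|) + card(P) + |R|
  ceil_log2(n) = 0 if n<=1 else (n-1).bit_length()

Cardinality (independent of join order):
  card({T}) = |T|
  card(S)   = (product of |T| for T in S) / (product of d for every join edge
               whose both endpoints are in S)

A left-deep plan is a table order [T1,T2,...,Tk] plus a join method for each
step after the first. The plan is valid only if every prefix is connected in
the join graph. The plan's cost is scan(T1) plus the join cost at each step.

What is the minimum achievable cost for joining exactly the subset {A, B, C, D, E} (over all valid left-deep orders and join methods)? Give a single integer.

539480

Selinger DP over subsets of {A,B,C,D,E}:
  {A}: scan cost=250, card=250
  {D}: scan cost=50, card=50
  {C}: scan cost=500, card=500
  {E}: scan cost=40, card=40
  {B}: scan cost=100, card=100
  {AD}: card=2500; try (D,hash)→1100, (A,merge)→2650, (D,merge)→2850, (A,nl_idx)→2950, (A,hash)→4100, (A,nl)→12550 …(+1); best=1100 via (D,hash)
  {AC}: card=5000; try (A,hash)→5000, (C,merge)→7500, (C,nl_idx)→7500, (A,merge)→7750, (C,hash)→9500, (A,nl_idx)→9500 …(+2); best=5000 via (A,hash)
  {AE}: card=2500; try (E,hash)→980, (A,merge)→2570, (E,merge)→2780, (A,nl_idx)→2860, (A,hash)→4080, (A,nl)→10040 …(+1); best=980 via (E,hash)
  {AB}: card=12500; try (B,hash)→1900, (A,merge)→3150, (B,merge)→3300, (A,hash)→4200, (A,nl_idx)→13400, (A,nl)→25100 …(+1); best=1900 via (B,hash)
  {ACD}: card=50000; try (D,hash)→10600, (C,hash)→12600, (C,merge)→38600, (C,nl_idx)→73600, (D,merge)→75350, (D,nl)→255000 …(+1); best=10600 via (D,hash)
  {ADE}: card=25000; try (E,hash)→4080, (D,hash)→4080, (D,merge)→33830, (E,merge)→33880, (E,nl)→101100, (D,nl)→125980; best=4080 via (E,hash)
  {ABD}: card=125000; try (B,hash)→5000, (D,hash)→15000, (B,merge)→34400, (D,merge)→189750, (B,nl)→251100, (D,nl)→626900; best=5000 via (B,hash)
  {ACE}: card=50000; try (E,hash)→10480, (C,hash)→12480, (C,merge)→38480, (C,nl_idx)→73480, (E,merge)→75280, (E,nl)→205000 …(+1); best=10480 via (E,hash)
  {ABC}: card=250000; try (B,hash)→11400, (C,hash)→23400, (B,merge)→75800, (C,merge)→194400, (C,nl_idx)→364400, (B,nl)→505000 …(+1); best=11400 via (B,hash)
  {ABE}: card=125000; try (B,hash)→4880, (E,hash)→14880, (B,merge)→34280, (E,merge)→189680, (B,nl)→250980, (E,nl)→501900; best=4880 via (B,hash)
  {ACDE}: card=500000; try (C,hash)→38080, (E,hash)→61080, (D,hash)→61080, (C,merge)→409080, (C,nl_idx)→729080, (D,merge)→860830 …(+4); best=38080 via (C,hash)
  {ABCD}: card=2500000; try (B,hash)→62000, (C,hash)→139000, (D,hash)→262000, (B,merge)→861400, (C,merge)→2260000, (C,nl_idx)→3630000 …(+4); best=62000 via (B,hash)
  {ABDE}: card=1250000; try (B,hash)→30480, (E,hash)→130480, (D,hash)→130480, (B,merge)→404880, (D,merge)→2255230, (E,merge)→2255280 …(+3); best=30480 via (B,hash)
  {ABCE}: card=2500000; try (B,hash)→61880, (C,hash)→138880, (E,hash)→261880, (B,merge)→861280, (C,merge)→2259880, (C,nl_idx)→3629880 …(+4); best=61880 via (B,hash)
  {ABCDE}: card=25000000; try (B,hash)→539480, (C,hash)→1289480, (E,hash)→2562480, (D,hash)→2562480, (B,merge)→10038880, (C,merge)→27535480 …(+7); best=539480 via (B,hash)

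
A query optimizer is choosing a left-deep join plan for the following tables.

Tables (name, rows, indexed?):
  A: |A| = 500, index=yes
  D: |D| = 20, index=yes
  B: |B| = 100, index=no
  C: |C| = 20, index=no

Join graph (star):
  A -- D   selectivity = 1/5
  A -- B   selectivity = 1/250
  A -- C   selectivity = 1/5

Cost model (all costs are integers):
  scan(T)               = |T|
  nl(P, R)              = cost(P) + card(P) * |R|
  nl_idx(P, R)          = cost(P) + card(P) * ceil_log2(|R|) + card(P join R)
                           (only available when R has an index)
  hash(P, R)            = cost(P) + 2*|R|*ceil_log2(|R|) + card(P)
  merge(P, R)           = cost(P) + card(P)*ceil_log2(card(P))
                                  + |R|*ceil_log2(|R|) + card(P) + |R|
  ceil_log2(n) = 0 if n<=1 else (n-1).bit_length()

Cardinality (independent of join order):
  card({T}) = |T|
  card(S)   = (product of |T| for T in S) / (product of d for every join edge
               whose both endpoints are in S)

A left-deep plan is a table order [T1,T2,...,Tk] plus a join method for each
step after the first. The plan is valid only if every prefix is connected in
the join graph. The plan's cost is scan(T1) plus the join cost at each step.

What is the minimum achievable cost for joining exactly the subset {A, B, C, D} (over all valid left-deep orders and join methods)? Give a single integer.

2600

Selinger DP over subsets of {A,B,C,D}:
  {A}: scan cost=500, card=500
  {D}: scan cost=20, card=20
  {B}: scan cost=100, card=100
  {C}: scan cost=20, card=20
  {AD}: card=2000; try (D,hash)→1200, (A,nl_idx)→2200, (D,nl_idx)→5000, (A,merge)→5140, (D,merge)→5620, (A,hash)→9040 …(+2); best=1200 via (D,hash)
  {AB}: card=200; try (A,nl_idx)→1200, (B,hash)→2400, (A,merge)→5900, (B,merge)→6300, (A,hash)→9200, (A,nl)→50100 …(+1); best=1200 via (A,nl_idx)
  {AC}: card=2000; try (C,hash)→1200, (A,nl_idx)→2200, (A,merge)→5140, (C,merge)→5620, (A,hash)→9040, (A,nl)→10020 …(+1); best=1200 via (C,hash)
  {ABD}: card=800; try (D,hash)→1600, (D,nl_idx)→3000, (D,merge)→3120, (B,hash)→4600, (D,nl)→5200, (B,merge)→26000 …(+1); best=1600 via (D,hash)
  {ACD}: card=8000; try (D,hash)→3400, (C,hash)→3400, (D,nl_idx)→19200, (D,merge)→25320, (C,merge)→25320, (D,nl)→41200 …(+1); best=3400 via (D,hash)
  {ABC}: card=800; try (C,hash)→1600, (C,merge)→3120, (B,hash)→4600, (C,nl)→5200, (B,merge)→26000, (B,nl)→201200; best=1600 via (C,hash)
  {ABCD}: card=3200; try (D,hash)→2600, (C,hash)→2600, (D,nl_idx)→8800, (D,merge)→10520, (C,merge)→10520, (B,hash)→12800 …(+4); best=2600 via (D,hash)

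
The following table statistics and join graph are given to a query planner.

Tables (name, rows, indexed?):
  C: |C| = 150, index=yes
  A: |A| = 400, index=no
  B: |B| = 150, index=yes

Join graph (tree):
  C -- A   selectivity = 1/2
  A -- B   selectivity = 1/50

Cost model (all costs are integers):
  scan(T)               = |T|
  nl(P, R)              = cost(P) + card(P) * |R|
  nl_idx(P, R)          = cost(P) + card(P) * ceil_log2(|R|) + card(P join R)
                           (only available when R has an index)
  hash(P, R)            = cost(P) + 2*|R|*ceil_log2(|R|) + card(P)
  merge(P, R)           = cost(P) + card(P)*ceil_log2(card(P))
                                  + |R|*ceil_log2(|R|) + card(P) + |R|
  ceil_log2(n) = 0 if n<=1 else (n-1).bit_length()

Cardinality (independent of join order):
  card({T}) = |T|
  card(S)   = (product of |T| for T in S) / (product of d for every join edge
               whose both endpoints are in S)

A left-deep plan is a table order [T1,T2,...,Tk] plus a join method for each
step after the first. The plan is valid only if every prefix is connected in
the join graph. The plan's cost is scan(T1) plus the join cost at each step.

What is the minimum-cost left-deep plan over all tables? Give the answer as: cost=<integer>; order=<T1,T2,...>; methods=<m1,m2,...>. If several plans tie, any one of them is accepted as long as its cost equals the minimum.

Selinger DP (subsets sized 1..n):
  {C}: scan cost=150, card=150
  {A}: scan cost=400, card=400
  {B}: scan cost=150, card=150
  {AC}: card=30000; try (C,hash)→3200, (A,merge)→5500, (C,merge)→5750, (A,hash)→7500, (C,nl_idx)→33600, (A,nl)→60150 …(+1); best=3200 via (C,hash)
  {AB}: card=1200; try (B,hash)→3200, (B,nl_idx)→4800, (A,merge)→5500, (B,merge)→5750, (A,hash)→7500, (A,nl)→60150 …(+1); best=3200 via (B,hash)
  {ABC}: card=90000; try (C,hash)→6800, (C,merge)→18950, (B,hash)→35600, (C,nl_idx)→102800, (C,nl)→183200, (B,nl_idx)→333200 …(+2); best=6800 via (C,hash)

cost=6800; order=A,B,C; methods=hash,hash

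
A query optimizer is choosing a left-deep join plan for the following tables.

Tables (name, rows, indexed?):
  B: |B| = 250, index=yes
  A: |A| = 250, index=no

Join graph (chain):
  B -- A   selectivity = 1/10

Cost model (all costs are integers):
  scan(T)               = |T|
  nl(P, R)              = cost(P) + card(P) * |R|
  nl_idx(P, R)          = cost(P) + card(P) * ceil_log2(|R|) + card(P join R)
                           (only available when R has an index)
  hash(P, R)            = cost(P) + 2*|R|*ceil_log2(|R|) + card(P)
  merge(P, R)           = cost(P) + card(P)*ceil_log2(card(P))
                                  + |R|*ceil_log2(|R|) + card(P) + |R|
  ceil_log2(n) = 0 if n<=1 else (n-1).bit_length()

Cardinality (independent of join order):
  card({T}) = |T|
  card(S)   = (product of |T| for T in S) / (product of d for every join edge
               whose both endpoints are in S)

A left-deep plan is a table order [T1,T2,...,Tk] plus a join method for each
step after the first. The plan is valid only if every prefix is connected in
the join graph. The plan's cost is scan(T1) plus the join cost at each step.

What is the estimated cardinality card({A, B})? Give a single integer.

6250

Tables in S: A(250), B(250)
Edges inside S: B-A(d=10)
numerator = 250 * 250 = 62500
denominator = 10 = 10
card(S) = 62500 / 10 = 6250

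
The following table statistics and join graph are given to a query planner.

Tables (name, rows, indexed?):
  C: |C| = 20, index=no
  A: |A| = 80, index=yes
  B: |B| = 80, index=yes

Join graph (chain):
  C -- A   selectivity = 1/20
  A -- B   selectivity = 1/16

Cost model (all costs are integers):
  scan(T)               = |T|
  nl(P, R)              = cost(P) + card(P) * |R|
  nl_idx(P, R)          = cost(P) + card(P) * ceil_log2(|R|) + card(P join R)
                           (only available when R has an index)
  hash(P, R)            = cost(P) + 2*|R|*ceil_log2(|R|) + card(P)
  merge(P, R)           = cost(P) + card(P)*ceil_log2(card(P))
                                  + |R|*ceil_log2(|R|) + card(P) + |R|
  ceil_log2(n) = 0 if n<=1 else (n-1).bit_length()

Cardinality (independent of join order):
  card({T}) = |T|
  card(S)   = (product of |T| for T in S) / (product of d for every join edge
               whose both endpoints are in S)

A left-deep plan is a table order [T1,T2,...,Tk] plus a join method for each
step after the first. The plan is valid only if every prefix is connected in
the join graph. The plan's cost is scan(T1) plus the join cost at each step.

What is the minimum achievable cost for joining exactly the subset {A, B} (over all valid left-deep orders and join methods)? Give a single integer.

1040

Selinger DP over subsets of {A,B}:
  {A}: scan cost=80, card=80
  {B}: scan cost=80, card=80
  {AB}: card=400; try (B,nl_idx)→1040, (A,nl_idx)→1040, (B,hash)→1280, (A,hash)→1280, (B,merge)→1360, (A,merge)→1360 …(+2); best=1040 via (B,nl_idx)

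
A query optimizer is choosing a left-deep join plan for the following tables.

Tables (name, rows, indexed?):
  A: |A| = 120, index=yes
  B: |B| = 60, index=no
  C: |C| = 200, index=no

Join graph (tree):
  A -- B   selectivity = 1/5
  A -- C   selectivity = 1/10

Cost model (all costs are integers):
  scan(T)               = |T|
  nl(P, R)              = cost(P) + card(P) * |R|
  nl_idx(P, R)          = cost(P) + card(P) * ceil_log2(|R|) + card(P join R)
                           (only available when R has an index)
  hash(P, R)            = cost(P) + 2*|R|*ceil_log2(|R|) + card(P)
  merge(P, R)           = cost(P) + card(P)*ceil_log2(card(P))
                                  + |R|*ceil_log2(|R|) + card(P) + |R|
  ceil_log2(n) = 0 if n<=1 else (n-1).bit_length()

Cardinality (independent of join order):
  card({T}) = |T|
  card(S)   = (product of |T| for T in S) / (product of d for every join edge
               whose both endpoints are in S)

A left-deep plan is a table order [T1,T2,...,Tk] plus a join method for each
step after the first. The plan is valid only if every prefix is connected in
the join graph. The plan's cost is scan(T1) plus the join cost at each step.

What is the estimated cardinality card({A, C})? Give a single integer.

Tables in S: A(120), C(200)
Edges inside S: A-C(d=10)
numerator = 120 * 200 = 24000
denominator = 10 = 10
card(S) = 24000 / 10 = 2400

2400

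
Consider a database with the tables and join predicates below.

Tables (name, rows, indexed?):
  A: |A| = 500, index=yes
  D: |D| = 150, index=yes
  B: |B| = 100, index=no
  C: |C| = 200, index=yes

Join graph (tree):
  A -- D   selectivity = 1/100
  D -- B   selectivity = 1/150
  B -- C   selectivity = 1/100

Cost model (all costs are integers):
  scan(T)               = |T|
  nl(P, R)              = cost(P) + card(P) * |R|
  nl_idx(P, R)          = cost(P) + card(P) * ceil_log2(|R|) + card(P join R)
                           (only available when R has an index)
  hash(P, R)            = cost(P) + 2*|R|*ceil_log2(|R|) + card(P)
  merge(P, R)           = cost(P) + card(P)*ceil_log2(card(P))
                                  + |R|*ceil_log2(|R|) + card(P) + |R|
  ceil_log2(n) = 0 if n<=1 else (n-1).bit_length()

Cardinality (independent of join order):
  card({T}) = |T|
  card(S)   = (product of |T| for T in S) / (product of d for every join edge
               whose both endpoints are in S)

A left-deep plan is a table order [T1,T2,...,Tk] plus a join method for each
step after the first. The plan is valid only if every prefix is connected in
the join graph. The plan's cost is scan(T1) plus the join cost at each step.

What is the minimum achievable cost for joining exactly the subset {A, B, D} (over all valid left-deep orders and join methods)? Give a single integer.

2400

Selinger DP over subsets of {A,B,D}:
  {A}: scan cost=500, card=500
  {D}: scan cost=150, card=150
  {B}: scan cost=100, card=100
  {AD}: card=750; try (A,nl_idx)→2250, (D,hash)→3400, (D,nl_idx)→5250, (A,merge)→6500, (D,merge)→6850, (A,hash)→9300 …(+2); best=2250 via (A,nl_idx)
  {BD}: card=100; try (D,nl_idx)→1000, (B,hash)→1700, (D,merge)→2250, (B,merge)→2300, (D,hash)→2600, (D,nl)→15100 …(+1); best=1000 via (D,nl_idx)
  {ABD}: card=500; try (A,nl_idx)→2400, (B,hash)→4400, (A,merge)→6800, (A,hash)→10100, (B,merge)→11300, (A,nl)→51000 …(+1); best=2400 via (A,nl_idx)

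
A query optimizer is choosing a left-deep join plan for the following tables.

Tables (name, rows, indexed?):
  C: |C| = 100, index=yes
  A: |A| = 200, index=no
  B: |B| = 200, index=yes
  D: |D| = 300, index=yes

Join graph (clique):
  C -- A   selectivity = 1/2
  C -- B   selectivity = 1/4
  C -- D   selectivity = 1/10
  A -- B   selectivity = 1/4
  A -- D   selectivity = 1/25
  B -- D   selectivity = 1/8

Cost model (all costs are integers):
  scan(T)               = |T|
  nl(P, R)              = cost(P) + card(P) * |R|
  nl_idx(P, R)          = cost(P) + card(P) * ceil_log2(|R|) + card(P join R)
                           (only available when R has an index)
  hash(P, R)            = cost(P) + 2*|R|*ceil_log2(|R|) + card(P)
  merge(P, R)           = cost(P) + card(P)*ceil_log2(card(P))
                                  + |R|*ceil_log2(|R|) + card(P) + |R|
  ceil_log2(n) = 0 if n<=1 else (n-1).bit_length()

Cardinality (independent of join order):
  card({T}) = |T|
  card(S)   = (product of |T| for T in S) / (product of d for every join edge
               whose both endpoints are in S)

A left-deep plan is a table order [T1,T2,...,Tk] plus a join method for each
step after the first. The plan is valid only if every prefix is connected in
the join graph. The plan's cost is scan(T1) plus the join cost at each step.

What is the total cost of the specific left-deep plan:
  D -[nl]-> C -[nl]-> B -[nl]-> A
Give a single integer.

4380300

step 1: scan D: cost=300, card=300
step 2: join C via nl
    card(P join C) = 300*100/(10) = 3000
    cost = 300 + 300*100 = 30300
step 3: join B via nl
    card(P join B) = 3000*200/(4*8) = 18750
    cost = 30300 + 3000*200 = 630300
step 4: join A via nl
    card(P join A) = 18750*200/(2*4*25) = 18750
    cost = 630300 + 18750*200 = 4380300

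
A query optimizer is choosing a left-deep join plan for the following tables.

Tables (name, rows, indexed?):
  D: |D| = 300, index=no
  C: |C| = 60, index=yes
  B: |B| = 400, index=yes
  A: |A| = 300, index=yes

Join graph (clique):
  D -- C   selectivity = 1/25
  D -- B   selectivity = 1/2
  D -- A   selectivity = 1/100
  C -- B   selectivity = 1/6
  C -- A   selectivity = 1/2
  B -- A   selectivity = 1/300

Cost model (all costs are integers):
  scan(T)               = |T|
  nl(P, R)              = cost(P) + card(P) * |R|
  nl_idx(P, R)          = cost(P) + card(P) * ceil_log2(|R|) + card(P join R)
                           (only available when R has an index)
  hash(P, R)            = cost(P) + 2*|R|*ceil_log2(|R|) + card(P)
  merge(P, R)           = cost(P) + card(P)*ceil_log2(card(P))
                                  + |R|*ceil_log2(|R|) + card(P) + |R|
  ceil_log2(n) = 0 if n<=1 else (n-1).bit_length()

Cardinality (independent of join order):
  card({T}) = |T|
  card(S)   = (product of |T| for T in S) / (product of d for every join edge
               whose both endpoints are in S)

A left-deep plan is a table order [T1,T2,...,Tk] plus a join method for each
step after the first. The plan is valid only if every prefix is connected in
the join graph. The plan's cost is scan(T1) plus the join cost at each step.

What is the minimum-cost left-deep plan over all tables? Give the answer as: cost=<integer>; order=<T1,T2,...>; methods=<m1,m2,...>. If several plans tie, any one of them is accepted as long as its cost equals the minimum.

cost=10520; order=A,B,D,C; methods=nl_idx,hash,hash

Selinger DP (subsets sized 1..n):
  {D}: scan cost=300, card=300
  {C}: scan cost=60, card=60
  {B}: scan cost=400, card=400
  {A}: scan cost=300, card=300
  {CD}: card=720; try (C,hash)→1320, (C,nl_idx)→2820, (D,merge)→3480, (C,merge)→3720, (D,hash)→5520, (D,nl)→18060 …(+1); best=1320 via (C,hash)
  {BD}: card=60000; try (D,hash)→6200, (B,merge)→7300, (D,merge)→7400, (B,hash)→7800, (B,nl_idx)→63000, (B,nl)→120300 …(+1); best=6200 via (D,hash)
  {AD}: card=900; try (A,nl_idx)→3900, (D,hash)→6000, (A,hash)→6000, (D,merge)→6300, (A,merge)→6300, (D,nl)→90300 …(+1); best=3900 via (A,nl_idx)
  {BC}: card=4000; try (C,hash)→1520, (B,merge)→4480, (B,nl_idx)→4600, (C,merge)→4820, (C,nl_idx)→6800, (B,hash)→7320 …(+2); best=1520 via (C,hash)
  {AC}: card=9000; try (C,hash)→1320, (A,merge)→3480, (C,merge)→3720, (A,hash)→5520, (A,nl_idx)→9600, (C,nl_idx)→11100 …(+2); best=1320 via (C,hash)
  {AB}: card=400; try (B,nl_idx)→3400, (A,nl_idx)→4400, (A,hash)→6200, (B,merge)→7300, (A,merge)→7400, (B,hash)→7800 …(+2); best=3400 via (B,nl_idx)
  {BCD}: card=24000; try (B,hash)→9240, (D,hash)→10920, (B,merge)→13240, (B,nl_idx)→31800, (D,merge)→56520, (C,hash)→66920 …(+5); best=9240 via (B,hash)
  {ACD}: card=1080; try (C,hash)→5520, (A,hash)→7440, (A,nl_idx)→8880, (C,nl_idx)→10380, (A,merge)→12240, (C,merge)→14220 …(+5); best=5520 via (C,hash)
  {ABD}: card=600; try (D,hash)→9200, (D,merge)→10400, (B,hash)→12000, (B,nl_idx)→12600, (B,merge)→17800, (A,hash)→71600 …(+5); best=9200 via (D,hash)
  {ABC}: card=2000; try (C,hash)→4520, (C,nl_idx)→7800, (C,merge)→7820, (A,hash)→10920, (B,hash)→17520, (C,nl)→27400 …(+6); best=4520 via (C,hash)
  {ABCD}: card=120; try (C,hash)→10520, (D,hash)→11920, (C,nl_idx)→12920, (B,hash)→13800, (B,nl_idx)→15360, (C,merge)→16220 …(+9); best=10520 via (C,hash)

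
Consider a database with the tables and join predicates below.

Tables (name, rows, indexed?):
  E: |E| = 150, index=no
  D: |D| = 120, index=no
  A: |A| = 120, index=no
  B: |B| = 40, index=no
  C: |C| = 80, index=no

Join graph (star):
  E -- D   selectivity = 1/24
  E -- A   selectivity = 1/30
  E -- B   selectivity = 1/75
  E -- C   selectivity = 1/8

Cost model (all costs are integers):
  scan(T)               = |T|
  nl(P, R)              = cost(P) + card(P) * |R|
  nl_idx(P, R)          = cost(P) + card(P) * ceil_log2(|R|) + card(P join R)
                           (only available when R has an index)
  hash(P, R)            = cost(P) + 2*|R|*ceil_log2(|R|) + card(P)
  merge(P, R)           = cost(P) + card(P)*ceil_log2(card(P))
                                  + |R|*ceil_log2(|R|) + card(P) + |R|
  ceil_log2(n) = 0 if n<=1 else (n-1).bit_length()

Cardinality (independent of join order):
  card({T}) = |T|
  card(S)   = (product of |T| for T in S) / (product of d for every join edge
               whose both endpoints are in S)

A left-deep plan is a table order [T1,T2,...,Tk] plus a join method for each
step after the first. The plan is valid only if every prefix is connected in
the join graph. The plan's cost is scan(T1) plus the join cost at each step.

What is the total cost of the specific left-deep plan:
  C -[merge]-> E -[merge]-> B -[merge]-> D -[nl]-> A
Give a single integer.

510110

step 1: scan C: cost=80, card=80
step 2: join E via merge
    card(P join E) = 80*150/(8) = 1500
    cost = 80 + 80*7 + 150*8 + 80 + 150 = 2070
step 3: join B via merge
    card(P join B) = 1500*40/(75) = 800
    cost = 2070 + 1500*11 + 40*6 + 1500 + 40 = 20350
step 4: join D via merge
    card(P join D) = 800*120/(24) = 4000
    cost = 20350 + 800*10 + 120*7 + 800 + 120 = 30110
step 5: join A via nl
    card(P join A) = 4000*120/(30) = 16000
    cost = 30110 + 4000*120 = 510110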